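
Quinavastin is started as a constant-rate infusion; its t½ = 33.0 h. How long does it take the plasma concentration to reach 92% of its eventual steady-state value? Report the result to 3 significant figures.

k = ln 2 / 33.0 = 0.02100 h⁻¹
f = 1 − e^(−kt)  ⇒  t = −ln(1 − f) / k
t = −ln(1 − 0.92) / 0.02100 = 2.526 / 0.02100 ≈ 120 hours

120 hours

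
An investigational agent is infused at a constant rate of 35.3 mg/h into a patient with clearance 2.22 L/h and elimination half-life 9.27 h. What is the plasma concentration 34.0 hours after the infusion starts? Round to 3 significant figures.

Css = rate / CL = 35.3 / 2.22 = 15.90 µg/mL
k = ln 2 / 9.27 = 0.07477 h⁻¹
C(t) = Css (1 − e^(−kt)) = 15.90 × (1 − e^(−2.542)) = 15.90 × 0.9213 ≈ 14.6 µg/mL

14.6 µg/mL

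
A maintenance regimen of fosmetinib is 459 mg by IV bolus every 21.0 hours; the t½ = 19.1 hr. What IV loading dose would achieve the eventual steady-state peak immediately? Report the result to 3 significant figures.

861 mg

k = ln 2 / 19.1 = 0.03629 hr⁻¹
Accumulation ratio R = 1 / (1 − e^(−kτ)) = 1 / (1 − e^(−0.03629×21.0)) = 1 / (1 − 0.4667) = 1.875
Loading dose = maintenance dose × R = 459 × 1.875 ≈ 861 mg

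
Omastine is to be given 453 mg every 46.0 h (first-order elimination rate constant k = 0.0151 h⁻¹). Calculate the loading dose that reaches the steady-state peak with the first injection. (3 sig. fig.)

Accumulation ratio R = 1 / (1 − e^(−kτ)) = 1 / (1 − e^(−0.01510×46.0)) = 1 / (1 − 0.4993) = 1.997
Loading dose = maintenance dose × R = 453 × 1.997 ≈ 905 mg

905 mg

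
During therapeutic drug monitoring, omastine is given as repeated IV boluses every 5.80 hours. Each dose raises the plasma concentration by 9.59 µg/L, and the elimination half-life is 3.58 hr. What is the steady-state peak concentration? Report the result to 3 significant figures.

14.2 µg/L

k = ln 2 / 3.58 = 0.1936 hr⁻¹
Fraction remaining after one interval: e^(−kτ) = e^(−0.1936 × 5.80) = 0.3253
R = 1 / (1 − 0.3253) = 1.482
Css,max = 9.59 × 1.482 ≈ 14.2 µg/L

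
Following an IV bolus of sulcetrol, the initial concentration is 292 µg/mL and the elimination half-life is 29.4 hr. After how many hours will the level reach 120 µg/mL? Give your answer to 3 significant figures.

k = ln 2 / 29.4 = 0.02358 hr⁻¹
C(t) = C₀ e^(−kt)  ⇒  t = ln(C₀/C) / k
t = ln(292/120) / 0.02358 = 0.8893 / 0.02358 ≈ 37.7 hours

37.7 hours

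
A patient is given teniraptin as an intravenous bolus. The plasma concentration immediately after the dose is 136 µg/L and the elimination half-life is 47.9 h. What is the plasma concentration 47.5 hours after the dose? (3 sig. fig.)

k = ln 2 / 47.9 = 0.01447 h⁻¹
C(t) = C₀ e^(−kt) = 136 × e^(−0.01447 × 47.5) = 136 × e^(−0.6874) = 136 × 0.5029 ≈ 68.4 µg/L

68.4 µg/L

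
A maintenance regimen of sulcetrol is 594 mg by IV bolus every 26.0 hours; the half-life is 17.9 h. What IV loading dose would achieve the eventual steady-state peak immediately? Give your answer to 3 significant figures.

k = ln 2 / 17.9 = 0.03872 h⁻¹
Accumulation ratio R = 1 / (1 − e^(−kτ)) = 1 / (1 − e^(−0.03872×26.0)) = 1 / (1 − 0.3654) = 1.576
Loading dose = maintenance dose × R = 594 × 1.576 ≈ 936 mg

936 mg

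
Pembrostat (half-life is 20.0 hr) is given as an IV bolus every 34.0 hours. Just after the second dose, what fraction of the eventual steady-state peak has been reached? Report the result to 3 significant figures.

0.905

k = ln 2 / 20.0 = 0.03466 hr⁻¹
f_n = 1 − e^(−nkτ) = 1 − e^(−2 × 0.03466 × 34.0) = 1 − e^(−2.357) = 1 − 0.09473 ≈ 0.905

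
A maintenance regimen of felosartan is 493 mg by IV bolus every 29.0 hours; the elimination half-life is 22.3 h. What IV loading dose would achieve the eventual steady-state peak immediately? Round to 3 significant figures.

830 mg

k = ln 2 / 22.3 = 0.03108 h⁻¹
Accumulation ratio R = 1 / (1 − e^(−kτ)) = 1 / (1 − e^(−0.03108×29.0)) = 1 / (1 − 0.4060) = 1.684
Loading dose = maintenance dose × R = 493 × 1.684 ≈ 830 mg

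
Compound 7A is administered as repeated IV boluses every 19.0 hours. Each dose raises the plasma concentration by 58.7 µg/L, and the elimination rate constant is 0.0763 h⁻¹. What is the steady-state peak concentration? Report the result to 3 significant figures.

Fraction remaining after one interval: e^(−kτ) = e^(−0.07630 × 19.0) = 0.2346
R = 1 / (1 − 0.2346) = 1.307
Css,max = 58.7 × 1.307 ≈ 76.7 µg/L

76.7 µg/L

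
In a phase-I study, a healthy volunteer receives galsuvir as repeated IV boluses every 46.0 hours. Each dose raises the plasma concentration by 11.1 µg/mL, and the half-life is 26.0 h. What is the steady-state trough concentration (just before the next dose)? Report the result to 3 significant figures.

4.61 µg/mL

k = ln 2 / 26.0 = 0.02666 h⁻¹
Fraction remaining after one interval: e^(−kτ) = e^(−0.02666 × 46.0) = 0.2934
R = 1 / (1 − 0.2934) = 1.415
Css,max = 11.1 × 1.415 = 15.71 µg/mL
Css,min = Css,max × e^(−kτ) = 15.71 × 0.2934 ≈ 4.61 µg/mL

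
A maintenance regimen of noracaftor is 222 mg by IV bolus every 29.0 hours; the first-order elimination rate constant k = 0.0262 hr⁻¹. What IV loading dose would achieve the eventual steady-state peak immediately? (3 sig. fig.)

417 mg

Accumulation ratio R = 1 / (1 − e^(−kτ)) = 1 / (1 − e^(−0.02620×29.0)) = 1 / (1 − 0.4678) = 1.879
Loading dose = maintenance dose × R = 222 × 1.879 ≈ 417 mg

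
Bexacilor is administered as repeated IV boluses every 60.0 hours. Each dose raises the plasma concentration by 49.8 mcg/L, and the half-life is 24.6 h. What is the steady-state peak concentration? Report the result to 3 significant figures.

61.1 mcg/L

k = ln 2 / 24.6 = 0.02818 h⁻¹
Fraction remaining after one interval: e^(−kτ) = e^(−0.02818 × 60.0) = 0.1844
R = 1 / (1 − 0.1844) = 1.226
Css,max = 49.8 × 1.226 ≈ 61.1 mcg/L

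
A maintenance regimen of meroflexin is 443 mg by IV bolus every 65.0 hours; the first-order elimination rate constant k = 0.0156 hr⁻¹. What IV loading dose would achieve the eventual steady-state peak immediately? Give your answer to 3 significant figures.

Accumulation ratio R = 1 / (1 − e^(−kτ)) = 1 / (1 − e^(−0.01560×65.0)) = 1 / (1 − 0.3628) = 1.569
Loading dose = maintenance dose × R = 443 × 1.569 ≈ 695 mg

695 mg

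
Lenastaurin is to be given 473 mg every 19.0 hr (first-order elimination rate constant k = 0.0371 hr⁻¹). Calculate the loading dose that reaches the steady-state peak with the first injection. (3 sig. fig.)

Accumulation ratio R = 1 / (1 − e^(−kτ)) = 1 / (1 − e^(−0.03710×19.0)) = 1 / (1 − 0.4942) = 1.977
Loading dose = maintenance dose × R = 473 × 1.977 ≈ 935 mg

935 mg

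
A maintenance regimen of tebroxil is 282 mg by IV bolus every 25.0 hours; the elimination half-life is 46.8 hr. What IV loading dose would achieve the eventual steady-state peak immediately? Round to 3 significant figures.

911 mg

k = ln 2 / 46.8 = 0.01481 hr⁻¹
Accumulation ratio R = 1 / (1 − e^(−kτ)) = 1 / (1 − e^(−0.01481×25.0)) = 1 / (1 − 0.6905) = 3.232
Loading dose = maintenance dose × R = 282 × 3.232 ≈ 911 mg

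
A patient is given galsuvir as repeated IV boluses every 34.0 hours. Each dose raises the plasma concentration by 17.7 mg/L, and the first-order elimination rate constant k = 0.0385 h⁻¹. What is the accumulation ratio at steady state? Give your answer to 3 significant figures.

Fraction remaining after one interval: e^(−kτ) = e^(−0.03850 × 34.0) = 0.2701
R = 1 / (1 − 0.2701) = 1 / 0.7299 ≈ 1.37

1.37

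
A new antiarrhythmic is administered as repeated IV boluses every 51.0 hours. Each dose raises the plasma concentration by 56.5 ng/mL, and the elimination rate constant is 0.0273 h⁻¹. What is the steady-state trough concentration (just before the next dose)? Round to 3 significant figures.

18.7 ng/mL

Fraction remaining after one interval: e^(−kτ) = e^(−0.02730 × 51.0) = 0.2485
R = 1 / (1 − 0.2485) = 1.331
Css,max = 56.5 × 1.331 = 75.18 ng/mL
Css,min = Css,max × e^(−kτ) = 75.18 × 0.2485 ≈ 18.7 ng/mL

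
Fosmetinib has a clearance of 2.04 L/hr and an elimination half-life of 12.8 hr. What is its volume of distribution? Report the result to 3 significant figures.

k = ln 2 / t½ = ln 2 / 12.8 = 0.05415 hr⁻¹
V = CL / k = 2.04 / 0.05415 ≈ 37.7 L

37.7 L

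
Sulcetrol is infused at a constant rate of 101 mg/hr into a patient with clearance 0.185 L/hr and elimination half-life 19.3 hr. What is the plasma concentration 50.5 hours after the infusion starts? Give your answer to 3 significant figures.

Css = rate / CL = 101 / 0.185 = 545.9 mg/L
k = ln 2 / 19.3 = 0.03591 hr⁻¹
C(t) = Css (1 − e^(−kt)) = 545.9 × (1 − e^(−1.814)) = 545.9 × 0.8369 ≈ 457 mg/L

457 mg/L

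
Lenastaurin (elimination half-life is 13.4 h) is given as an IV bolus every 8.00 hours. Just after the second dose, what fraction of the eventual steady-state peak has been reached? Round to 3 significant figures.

0.563

k = ln 2 / 13.4 = 0.05173 h⁻¹
f_n = 1 − e^(−nkτ) = 1 − e^(−2 × 0.05173 × 8.00) = 1 − e^(−0.8276) = 1 − 0.4371 ≈ 0.563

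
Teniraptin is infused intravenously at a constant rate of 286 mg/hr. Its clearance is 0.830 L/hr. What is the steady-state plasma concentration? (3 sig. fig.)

345 µg/mL

Css = infusion rate / CL = 286 / 0.830 ≈ 345 µg/mL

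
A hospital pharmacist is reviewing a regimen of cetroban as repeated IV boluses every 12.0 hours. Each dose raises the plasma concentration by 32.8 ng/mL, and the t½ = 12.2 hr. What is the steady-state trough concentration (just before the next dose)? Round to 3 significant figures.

33.6 ng/mL

k = ln 2 / 12.2 = 0.05682 hr⁻¹
Fraction remaining after one interval: e^(−kτ) = e^(−0.05682 × 12.0) = 0.5057
R = 1 / (1 − 0.5057) = 2.023
Css,max = 32.8 × 2.023 = 66.36 ng/mL
Css,min = Css,max × e^(−kτ) = 66.36 × 0.5057 ≈ 33.6 ng/mL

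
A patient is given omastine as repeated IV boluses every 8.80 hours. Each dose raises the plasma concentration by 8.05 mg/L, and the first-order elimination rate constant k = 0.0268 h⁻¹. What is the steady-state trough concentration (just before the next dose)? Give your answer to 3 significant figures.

Fraction remaining after one interval: e^(−kτ) = e^(−0.02680 × 8.80) = 0.7899
R = 1 / (1 − 0.7899) = 4.760
Css,max = 8.05 × 4.760 = 38.32 mg/L
Css,min = Css,max × e^(−kτ) = 38.32 × 0.7899 ≈ 30.3 mg/L

30.3 mg/L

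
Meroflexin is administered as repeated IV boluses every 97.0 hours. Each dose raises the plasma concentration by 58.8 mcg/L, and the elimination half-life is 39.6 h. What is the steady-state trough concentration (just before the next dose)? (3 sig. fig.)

k = ln 2 / 39.6 = 0.01750 h⁻¹
Fraction remaining after one interval: e^(−kτ) = e^(−0.01750 × 97.0) = 0.1831
R = 1 / (1 − 0.1831) = 1.224
Css,max = 58.8 × 1.224 = 71.98 mcg/L
Css,min = Css,max × e^(−kτ) = 71.98 × 0.1831 ≈ 13.2 mcg/L

13.2 mcg/L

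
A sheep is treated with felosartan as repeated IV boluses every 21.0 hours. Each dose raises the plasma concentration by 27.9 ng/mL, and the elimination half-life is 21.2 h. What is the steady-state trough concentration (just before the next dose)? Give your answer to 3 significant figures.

k = ln 2 / 21.2 = 0.03270 h⁻¹
Fraction remaining after one interval: e^(−kτ) = e^(−0.03270 × 21.0) = 0.5033
R = 1 / (1 − 0.5033) = 2.013
Css,max = 27.9 × 2.013 = 56.17 ng/mL
Css,min = Css,max × e^(−kτ) = 56.17 × 0.5033 ≈ 28.3 ng/mL

28.3 ng/mL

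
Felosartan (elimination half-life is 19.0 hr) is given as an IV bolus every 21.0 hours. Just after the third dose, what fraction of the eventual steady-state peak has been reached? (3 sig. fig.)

0.900

k = ln 2 / 19.0 = 0.03648 hr⁻¹
f_n = 1 − e^(−nkτ) = 1 − e^(−3 × 0.03648 × 21.0) = 1 − e^(−2.298) = 1 − 0.1004 ≈ 0.900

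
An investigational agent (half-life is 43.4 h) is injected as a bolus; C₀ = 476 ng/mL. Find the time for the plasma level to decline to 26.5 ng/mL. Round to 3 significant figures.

181 hours

k = ln 2 / 43.4 = 0.01597 h⁻¹
C(t) = C₀ e^(−kt)  ⇒  t = ln(C₀/C) / k
t = ln(476/26.5) / 0.01597 = 2.888 / 0.01597 ≈ 181 hours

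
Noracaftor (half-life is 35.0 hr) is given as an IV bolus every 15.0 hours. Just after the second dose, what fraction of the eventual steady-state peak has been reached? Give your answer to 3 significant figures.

0.448

k = ln 2 / 35.0 = 0.01980 hr⁻¹
f_n = 1 − e^(−nkτ) = 1 − e^(−2 × 0.01980 × 15.0) = 1 − e^(−0.5941) = 1 − 0.5520 ≈ 0.448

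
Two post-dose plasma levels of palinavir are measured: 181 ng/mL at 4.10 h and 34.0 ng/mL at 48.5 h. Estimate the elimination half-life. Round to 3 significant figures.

k = ln(C₁/C₂) / (t₂ − t₁) = ln(181/34.0) / (48.5 − 4.10)
  = 1.672 / 44.40 = 0.03766 h⁻¹
t½ = ln 2 / k = ln 2 / 0.03766 ≈ 18.4 hours

18.4 hours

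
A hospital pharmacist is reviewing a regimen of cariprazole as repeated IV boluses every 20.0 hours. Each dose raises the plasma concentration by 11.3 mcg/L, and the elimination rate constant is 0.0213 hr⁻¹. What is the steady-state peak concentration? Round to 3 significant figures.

32.6 mcg/L

Fraction remaining after one interval: e^(−kτ) = e^(−0.02130 × 20.0) = 0.6531
R = 1 / (1 − 0.6531) = 2.883
Css,max = 11.3 × 2.883 ≈ 32.6 mcg/L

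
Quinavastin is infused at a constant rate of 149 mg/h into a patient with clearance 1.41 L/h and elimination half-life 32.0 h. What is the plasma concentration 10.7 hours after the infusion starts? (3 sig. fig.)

Css = rate / CL = 149 / 1.41 = 105.7 mg/L
k = ln 2 / 32.0 = 0.02166 h⁻¹
C(t) = Css (1 − e^(−kt)) = 105.7 × (1 − e^(−0.2318)) = 105.7 × 0.2069 ≈ 21.9 mg/L

21.9 mg/L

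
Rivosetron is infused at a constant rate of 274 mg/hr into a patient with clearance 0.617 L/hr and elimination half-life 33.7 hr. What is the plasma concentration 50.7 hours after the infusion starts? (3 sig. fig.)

Css = rate / CL = 274 / 0.617 = 444.1 µg/mL
k = ln 2 / 33.7 = 0.02057 hr⁻¹
C(t) = Css (1 − e^(−kt)) = 444.1 × (1 − e^(−1.043)) = 444.1 × 0.6475 ≈ 288 µg/mL

288 µg/mL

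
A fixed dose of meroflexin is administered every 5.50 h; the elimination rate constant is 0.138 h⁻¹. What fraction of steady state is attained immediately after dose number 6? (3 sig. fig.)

0.989

f_n = 1 − e^(−nkτ) = 1 − e^(−6 × 0.1380 × 5.50) = 1 − e^(−4.554) = 1 − 0.01053 ≈ 0.989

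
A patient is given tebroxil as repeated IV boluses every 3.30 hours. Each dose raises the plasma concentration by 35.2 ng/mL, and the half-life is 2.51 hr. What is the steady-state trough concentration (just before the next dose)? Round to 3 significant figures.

23.7 ng/mL

k = ln 2 / 2.51 = 0.2762 hr⁻¹
Fraction remaining after one interval: e^(−kτ) = e^(−0.2762 × 3.30) = 0.4020
R = 1 / (1 − 0.4020) = 1.672
Css,max = 35.2 × 1.672 = 58.86 ng/mL
Css,min = Css,max × e^(−kτ) = 58.86 × 0.4020 ≈ 23.7 ng/mL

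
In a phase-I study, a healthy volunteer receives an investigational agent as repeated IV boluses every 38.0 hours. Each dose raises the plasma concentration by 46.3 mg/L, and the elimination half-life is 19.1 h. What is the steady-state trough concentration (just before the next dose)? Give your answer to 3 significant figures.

15.6 mg/L

k = ln 2 / 19.1 = 0.03629 h⁻¹
Fraction remaining after one interval: e^(−kτ) = e^(−0.03629 × 38.0) = 0.2518
R = 1 / (1 − 0.2518) = 1.337
Css,max = 46.3 × 1.337 = 61.88 mg/L
Css,min = Css,max × e^(−kτ) = 61.88 × 0.2518 ≈ 15.6 mg/L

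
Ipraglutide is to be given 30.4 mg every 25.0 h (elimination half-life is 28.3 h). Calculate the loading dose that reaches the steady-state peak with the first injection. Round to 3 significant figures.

k = ln 2 / 28.3 = 0.02449 h⁻¹
Accumulation ratio R = 1 / (1 − e^(−kτ)) = 1 / (1 − e^(−0.02449×25.0)) = 1 / (1 − 0.5421) = 2.184
Loading dose = maintenance dose × R = 30.4 × 2.184 ≈ 66.4 mg

66.4 mg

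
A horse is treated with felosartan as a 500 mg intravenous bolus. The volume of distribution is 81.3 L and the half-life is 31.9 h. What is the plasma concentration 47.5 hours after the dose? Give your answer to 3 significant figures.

C₀ = dose / V = 500 / 81.3 = 6.150 µg/mL
k = ln 2 / 31.9 = 0.02173 h⁻¹
C(t) = C₀ e^(−kt) = 6.150 × e^(−0.02173 × 47.5) = 6.150 × e^(−1.032) = 6.150 × 0.3563 ≈ 2.19 µg/mL

2.19 µg/mL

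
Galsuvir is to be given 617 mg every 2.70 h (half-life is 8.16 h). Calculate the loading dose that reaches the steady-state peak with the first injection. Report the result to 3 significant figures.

3010 mg

k = ln 2 / 8.16 = 0.08494 h⁻¹
Accumulation ratio R = 1 / (1 − e^(−kτ)) = 1 / (1 − e^(−0.08494×2.70)) = 1 / (1 − 0.7951) = 4.879
Loading dose = maintenance dose × R = 617 × 4.879 ≈ 3010 mg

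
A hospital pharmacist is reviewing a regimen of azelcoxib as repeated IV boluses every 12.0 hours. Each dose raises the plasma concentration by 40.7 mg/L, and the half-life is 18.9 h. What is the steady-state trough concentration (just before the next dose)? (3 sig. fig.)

73.6 mg/L

k = ln 2 / 18.9 = 0.03667 h⁻¹
Fraction remaining after one interval: e^(−kτ) = e^(−0.03667 × 12.0) = 0.6440
R = 1 / (1 − 0.6440) = 2.809
Css,max = 40.7 × 2.809 = 114.3 mg/L
Css,min = Css,max × e^(−kτ) = 114.3 × 0.6440 ≈ 73.6 mg/L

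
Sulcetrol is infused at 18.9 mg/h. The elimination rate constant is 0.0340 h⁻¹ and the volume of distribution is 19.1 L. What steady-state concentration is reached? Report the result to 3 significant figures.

CL = k · V = 0.0340 × 19.1 = 0.6494 L/h
Css = rate / CL = 18.9 / 0.6494 ≈ 29.1 µg/mL

29.1 µg/mL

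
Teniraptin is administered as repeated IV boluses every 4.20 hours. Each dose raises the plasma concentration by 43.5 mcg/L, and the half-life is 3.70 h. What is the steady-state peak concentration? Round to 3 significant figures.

k = ln 2 / 3.70 = 0.1873 h⁻¹
Fraction remaining after one interval: e^(−kτ) = e^(−0.1873 × 4.20) = 0.4553
R = 1 / (1 − 0.4553) = 1.836
Css,max = 43.5 × 1.836 ≈ 79.9 mcg/L

79.9 mcg/L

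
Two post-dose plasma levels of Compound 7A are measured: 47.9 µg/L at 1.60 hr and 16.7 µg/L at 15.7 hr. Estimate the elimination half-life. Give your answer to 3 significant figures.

k = ln(C₁/C₂) / (t₂ − t₁) = ln(47.9/16.7) / (15.7 − 1.60)
  = 1.054 / 14.10 = 0.07473 hr⁻¹
t½ = ln 2 / k = ln 2 / 0.07473 ≈ 9.28 hours

9.28 hours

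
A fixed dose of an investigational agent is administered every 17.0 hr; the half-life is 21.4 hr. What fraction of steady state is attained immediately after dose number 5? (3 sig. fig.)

0.936

k = ln 2 / 21.4 = 0.03239 hr⁻¹
f_n = 1 − e^(−nkτ) = 1 − e^(−5 × 0.03239 × 17.0) = 1 − e^(−2.753) = 1 − 0.06373 ≈ 0.936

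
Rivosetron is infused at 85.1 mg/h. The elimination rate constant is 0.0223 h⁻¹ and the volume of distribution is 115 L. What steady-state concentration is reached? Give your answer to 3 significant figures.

33.2 mg/L

CL = k · V = 0.0223 × 115 = 2.565 L/h
Css = rate / CL = 85.1 / 2.565 ≈ 33.2 mg/L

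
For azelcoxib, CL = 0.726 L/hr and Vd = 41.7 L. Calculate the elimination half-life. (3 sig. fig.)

39.8 hours

k = CL / V = 0.726 / 41.7 = 0.01741 hr⁻¹
t½ = ln 2 / k = ln 2 / 0.01741 ≈ 39.8 hours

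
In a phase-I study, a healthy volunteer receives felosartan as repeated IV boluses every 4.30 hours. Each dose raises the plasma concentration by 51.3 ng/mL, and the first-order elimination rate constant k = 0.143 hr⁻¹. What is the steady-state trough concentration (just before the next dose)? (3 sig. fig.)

60.4 ng/mL

Fraction remaining after one interval: e^(−kτ) = e^(−0.1430 × 4.30) = 0.5407
R = 1 / (1 − 0.5407) = 2.177
Css,max = 51.3 × 2.177 = 111.7 ng/mL
Css,min = Css,max × e^(−kτ) = 111.7 × 0.5407 ≈ 60.4 ng/mL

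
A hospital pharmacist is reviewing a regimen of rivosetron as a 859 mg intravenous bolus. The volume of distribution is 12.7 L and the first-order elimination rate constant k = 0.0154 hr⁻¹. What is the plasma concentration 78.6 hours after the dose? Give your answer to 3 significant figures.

20.2 mg/L

C₀ = dose / V = 859 / 12.7 = 67.64 mg/L
C(t) = C₀ e^(−kt) = 67.64 × e^(−0.01540 × 78.6) = 67.64 × e^(−1.210) = 67.64 × 0.2981 ≈ 20.2 mg/L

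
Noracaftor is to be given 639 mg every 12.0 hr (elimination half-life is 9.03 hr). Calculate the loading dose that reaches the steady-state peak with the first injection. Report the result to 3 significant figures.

k = ln 2 / 9.03 = 0.07676 hr⁻¹
Accumulation ratio R = 1 / (1 − e^(−kτ)) = 1 / (1 − e^(−0.07676×12.0)) = 1 / (1 − 0.3981) = 1.661
Loading dose = maintenance dose × R = 639 × 1.661 ≈ 1060 mg

1060 mg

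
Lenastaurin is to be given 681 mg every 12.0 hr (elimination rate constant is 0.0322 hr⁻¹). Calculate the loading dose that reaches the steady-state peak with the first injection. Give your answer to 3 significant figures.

Accumulation ratio R = 1 / (1 − e^(−kτ)) = 1 / (1 − e^(−0.03220×12.0)) = 1 / (1 − 0.6795) = 3.120
Loading dose = maintenance dose × R = 681 × 3.120 ≈ 2120 mg

2120 mg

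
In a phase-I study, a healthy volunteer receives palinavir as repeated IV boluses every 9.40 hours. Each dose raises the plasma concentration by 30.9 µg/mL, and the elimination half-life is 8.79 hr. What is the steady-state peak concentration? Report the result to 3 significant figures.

59.0 µg/mL

k = ln 2 / 8.79 = 0.07886 hr⁻¹
Fraction remaining after one interval: e^(−kτ) = e^(−0.07886 × 9.40) = 0.4765
R = 1 / (1 − 0.4765) = 1.910
Css,max = 30.9 × 1.910 ≈ 59.0 µg/mL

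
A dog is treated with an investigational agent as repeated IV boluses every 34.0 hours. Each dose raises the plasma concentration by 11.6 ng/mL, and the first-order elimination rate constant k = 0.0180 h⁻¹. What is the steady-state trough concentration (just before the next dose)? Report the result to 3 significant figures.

13.7 ng/mL

Fraction remaining after one interval: e^(−kτ) = e^(−0.01800 × 34.0) = 0.5423
R = 1 / (1 − 0.5423) = 2.185
Css,max = 11.6 × 2.185 = 25.34 ng/mL
Css,min = Css,max × e^(−kτ) = 25.34 × 0.5423 ≈ 13.7 ng/mL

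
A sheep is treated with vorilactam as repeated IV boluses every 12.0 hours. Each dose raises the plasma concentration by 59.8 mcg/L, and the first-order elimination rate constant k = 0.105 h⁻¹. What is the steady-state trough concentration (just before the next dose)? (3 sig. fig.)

Fraction remaining after one interval: e^(−kτ) = e^(−0.1050 × 12.0) = 0.2837
R = 1 / (1 − 0.2837) = 1.396
Css,max = 59.8 × 1.396 = 83.48 mcg/L
Css,min = Css,max × e^(−kτ) = 83.48 × 0.2837 ≈ 23.7 mcg/L

23.7 mcg/L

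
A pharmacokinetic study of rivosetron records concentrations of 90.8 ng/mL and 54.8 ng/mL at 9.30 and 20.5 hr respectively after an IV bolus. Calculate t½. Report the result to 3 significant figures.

k = ln(C₁/C₂) / (t₂ − t₁) = ln(90.8/54.8) / (20.5 − 9.30)
  = 0.5050 / 11.20 = 0.04509 hr⁻¹
t½ = ln 2 / k = ln 2 / 0.04509 ≈ 15.4 hours

15.4 hours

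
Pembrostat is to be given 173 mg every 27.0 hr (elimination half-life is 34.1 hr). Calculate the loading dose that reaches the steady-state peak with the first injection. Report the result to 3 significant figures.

410 mg

k = ln 2 / 34.1 = 0.02033 hr⁻¹
Accumulation ratio R = 1 / (1 − e^(−kτ)) = 1 / (1 − e^(−0.02033×27.0)) = 1 / (1 − 0.5776) = 2.368
Loading dose = maintenance dose × R = 173 × 2.368 ≈ 410 mg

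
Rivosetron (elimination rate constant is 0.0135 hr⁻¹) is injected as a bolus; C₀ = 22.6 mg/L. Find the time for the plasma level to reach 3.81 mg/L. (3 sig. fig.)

C(t) = C₀ e^(−kt)  ⇒  t = ln(C₀/C) / k
t = ln(22.6/3.81) / 0.01350 = 1.780 / 0.01350 ≈ 132 hours

132 hours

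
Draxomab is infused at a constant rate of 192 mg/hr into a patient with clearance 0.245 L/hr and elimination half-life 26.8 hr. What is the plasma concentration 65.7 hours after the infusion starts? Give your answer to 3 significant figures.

Css = rate / CL = 192 / 0.245 = 783.7 mg/L
k = ln 2 / 26.8 = 0.02586 hr⁻¹
C(t) = Css (1 − e^(−kt)) = 783.7 × (1 − e^(−1.699)) = 783.7 × 0.8172 ≈ 640 mg/L

640 mg/L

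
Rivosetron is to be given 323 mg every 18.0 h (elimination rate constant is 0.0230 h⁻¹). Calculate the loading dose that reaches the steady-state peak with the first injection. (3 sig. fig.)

953 mg

Accumulation ratio R = 1 / (1 − e^(−kτ)) = 1 / (1 − e^(−0.02300×18.0)) = 1 / (1 − 0.6610) = 2.950
Loading dose = maintenance dose × R = 323 × 2.950 ≈ 953 mg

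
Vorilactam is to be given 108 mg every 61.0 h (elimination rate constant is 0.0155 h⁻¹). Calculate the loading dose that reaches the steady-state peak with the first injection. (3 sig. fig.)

177 mg

Accumulation ratio R = 1 / (1 − e^(−kτ)) = 1 / (1 − e^(−0.01550×61.0)) = 1 / (1 − 0.3885) = 1.635
Loading dose = maintenance dose × R = 108 × 1.635 ≈ 177 mg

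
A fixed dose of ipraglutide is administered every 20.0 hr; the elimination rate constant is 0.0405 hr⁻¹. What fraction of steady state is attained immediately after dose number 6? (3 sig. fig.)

0.992

f_n = 1 − e^(−nkτ) = 1 − e^(−6 × 0.04050 × 20.0) = 1 − e^(−4.860) = 1 − 0.007750 ≈ 0.992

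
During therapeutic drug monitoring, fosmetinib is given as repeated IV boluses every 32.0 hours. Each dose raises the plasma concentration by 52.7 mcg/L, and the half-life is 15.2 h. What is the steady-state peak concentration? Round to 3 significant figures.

68.7 mcg/L

k = ln 2 / 15.2 = 0.04560 h⁻¹
Fraction remaining after one interval: e^(−kτ) = e^(−0.04560 × 32.0) = 0.2324
R = 1 / (1 − 0.2324) = 1.303
Css,max = 52.7 × 1.303 ≈ 68.7 mcg/L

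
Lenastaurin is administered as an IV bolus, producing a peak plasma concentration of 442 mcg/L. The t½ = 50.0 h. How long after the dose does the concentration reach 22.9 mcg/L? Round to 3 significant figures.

214 hours

k = ln 2 / 50.0 = 0.01386 h⁻¹
C(t) = C₀ e^(−kt)  ⇒  t = ln(C₀/C) / k
t = ln(442/22.9) / 0.01386 = 2.960 / 0.01386 ≈ 214 hours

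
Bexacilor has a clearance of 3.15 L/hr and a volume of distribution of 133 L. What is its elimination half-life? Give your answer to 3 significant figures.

k = CL / V = 3.15 / 133 = 0.02368 hr⁻¹
t½ = ln 2 / k = ln 2 / 0.02368 ≈ 29.3 hours

29.3 hours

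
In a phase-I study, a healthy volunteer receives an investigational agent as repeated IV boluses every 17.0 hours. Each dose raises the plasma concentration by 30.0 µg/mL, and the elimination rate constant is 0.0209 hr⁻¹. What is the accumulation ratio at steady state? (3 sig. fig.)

3.34

Fraction remaining after one interval: e^(−kτ) = e^(−0.02090 × 17.0) = 0.7010
R = 1 / (1 − 0.7010) = 1 / 0.2990 ≈ 3.34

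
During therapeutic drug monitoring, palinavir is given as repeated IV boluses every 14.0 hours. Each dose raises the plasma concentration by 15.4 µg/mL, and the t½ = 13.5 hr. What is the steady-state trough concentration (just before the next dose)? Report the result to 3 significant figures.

k = ln 2 / 13.5 = 0.05134 hr⁻¹
Fraction remaining after one interval: e^(−kτ) = e^(−0.05134 × 14.0) = 0.4873
R = 1 / (1 − 0.4873) = 1.951
Css,max = 15.4 × 1.951 = 30.04 µg/mL
Css,min = Css,max × e^(−kτ) = 30.04 × 0.4873 ≈ 14.6 µg/mL

14.6 µg/mL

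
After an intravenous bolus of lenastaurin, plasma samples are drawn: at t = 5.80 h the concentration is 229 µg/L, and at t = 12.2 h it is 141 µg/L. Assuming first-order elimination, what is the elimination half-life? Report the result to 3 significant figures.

k = ln(C₁/C₂) / (t₂ − t₁) = ln(229/141) / (12.2 − 5.80)
  = 0.4850 / 6.400 = 0.07578 h⁻¹
t½ = ln 2 / k = ln 2 / 0.07578 ≈ 9.15 hours

9.15 hours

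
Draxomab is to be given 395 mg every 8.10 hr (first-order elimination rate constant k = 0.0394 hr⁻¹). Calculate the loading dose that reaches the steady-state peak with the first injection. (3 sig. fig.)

1450 mg

Accumulation ratio R = 1 / (1 − e^(−kτ)) = 1 / (1 − e^(−0.03940×8.10)) = 1 / (1 − 0.7268) = 3.660
Loading dose = maintenance dose × R = 395 × 3.660 ≈ 1450 mg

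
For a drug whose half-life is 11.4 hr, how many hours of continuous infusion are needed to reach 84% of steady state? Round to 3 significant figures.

30.1 hours

k = ln 2 / 11.4 = 0.06080 hr⁻¹
f = 1 − e^(−kt)  ⇒  t = −ln(1 − f) / k
t = −ln(1 − 0.84) / 0.06080 = 1.833 / 0.06080 ≈ 30.1 hours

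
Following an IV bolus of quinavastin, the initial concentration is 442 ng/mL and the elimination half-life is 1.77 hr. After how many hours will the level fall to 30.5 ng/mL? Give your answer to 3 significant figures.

6.83 hours

k = ln 2 / 1.77 = 0.3916 hr⁻¹
C(t) = C₀ e^(−kt)  ⇒  t = ln(C₀/C) / k
t = ln(442/30.5) / 0.3916 = 2.674 / 0.3916 ≈ 6.83 hours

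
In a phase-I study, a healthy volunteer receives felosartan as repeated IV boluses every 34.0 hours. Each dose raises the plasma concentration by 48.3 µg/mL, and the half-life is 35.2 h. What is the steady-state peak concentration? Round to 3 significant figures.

k = ln 2 / 35.2 = 0.01969 h⁻¹
Fraction remaining after one interval: e^(−kτ) = e^(−0.01969 × 34.0) = 0.5120
R = 1 / (1 − 0.5120) = 2.049
Css,max = 48.3 × 2.049 ≈ 99.0 µg/mL

99.0 µg/mL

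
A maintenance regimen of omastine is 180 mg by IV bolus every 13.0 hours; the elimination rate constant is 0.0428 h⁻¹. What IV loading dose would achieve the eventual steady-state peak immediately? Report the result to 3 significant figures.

Accumulation ratio R = 1 / (1 − e^(−kτ)) = 1 / (1 − e^(−0.04280×13.0)) = 1 / (1 − 0.5733) = 2.343
Loading dose = maintenance dose × R = 180 × 2.343 ≈ 422 mg

422 mg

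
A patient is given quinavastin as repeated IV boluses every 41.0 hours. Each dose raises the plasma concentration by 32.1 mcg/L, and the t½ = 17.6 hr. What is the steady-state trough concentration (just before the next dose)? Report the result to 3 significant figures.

7.97 mcg/L

k = ln 2 / 17.6 = 0.03938 hr⁻¹
Fraction remaining after one interval: e^(−kτ) = e^(−0.03938 × 41.0) = 0.1989
R = 1 / (1 − 0.1989) = 1.248
Css,max = 32.1 × 1.248 = 40.07 mcg/L
Css,min = Css,max × e^(−kτ) = 40.07 × 0.1989 ≈ 7.97 mcg/L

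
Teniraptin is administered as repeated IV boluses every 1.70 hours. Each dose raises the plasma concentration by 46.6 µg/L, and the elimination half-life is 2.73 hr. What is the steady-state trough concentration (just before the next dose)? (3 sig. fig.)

86.3 µg/L

k = ln 2 / 2.73 = 0.2539 hr⁻¹
Fraction remaining after one interval: e^(−kτ) = e^(−0.2539 × 1.70) = 0.6494
R = 1 / (1 − 0.6494) = 2.853
Css,max = 46.6 × 2.853 = 132.9 µg/L
Css,min = Css,max × e^(−kτ) = 132.9 × 0.6494 ≈ 86.3 µg/L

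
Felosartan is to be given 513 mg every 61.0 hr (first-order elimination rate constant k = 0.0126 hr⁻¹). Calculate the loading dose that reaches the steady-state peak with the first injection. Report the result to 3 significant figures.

956 mg

Accumulation ratio R = 1 / (1 − e^(−kτ)) = 1 / (1 − e^(−0.01260×61.0)) = 1 / (1 − 0.4637) = 1.864
Loading dose = maintenance dose × R = 513 × 1.864 ≈ 956 mg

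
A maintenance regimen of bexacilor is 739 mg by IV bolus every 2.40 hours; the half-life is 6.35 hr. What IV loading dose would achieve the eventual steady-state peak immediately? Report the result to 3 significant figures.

3210 mg

k = ln 2 / 6.35 = 0.1092 hr⁻¹
Accumulation ratio R = 1 / (1 − e^(−kτ)) = 1 / (1 − e^(−0.1092×2.40)) = 1 / (1 − 0.7695) = 4.339
Loading dose = maintenance dose × R = 739 × 4.339 ≈ 3210 mg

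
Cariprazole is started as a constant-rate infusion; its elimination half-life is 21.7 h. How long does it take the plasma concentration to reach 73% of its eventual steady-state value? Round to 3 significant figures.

41.0 hours

k = ln 2 / 21.7 = 0.03194 h⁻¹
f = 1 − e^(−kt)  ⇒  t = −ln(1 − f) / k
t = −ln(1 − 0.73) / 0.03194 = 1.309 / 0.03194 ≈ 41.0 hours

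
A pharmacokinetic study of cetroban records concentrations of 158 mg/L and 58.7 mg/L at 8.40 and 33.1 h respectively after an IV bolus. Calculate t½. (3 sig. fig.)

k = ln(C₁/C₂) / (t₂ − t₁) = ln(158/58.7) / (33.1 − 8.40)
  = 0.9902 / 24.70 = 0.04009 h⁻¹
t½ = ln 2 / k = ln 2 / 0.04009 ≈ 17.3 hours

17.3 hours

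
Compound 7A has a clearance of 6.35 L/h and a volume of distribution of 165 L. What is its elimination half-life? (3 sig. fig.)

18.0 hours

k = CL / V = 6.35 / 165 = 0.03848 h⁻¹
t½ = ln 2 / k = ln 2 / 0.03848 ≈ 18.0 hours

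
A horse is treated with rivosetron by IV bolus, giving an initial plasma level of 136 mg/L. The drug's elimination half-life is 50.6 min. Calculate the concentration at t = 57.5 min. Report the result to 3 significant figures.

k = ln 2 / 50.6 = 0.01370 min⁻¹
57.5 min is 1.136 half-lives, so C = 136 × (1/2)^1.136 = 136 × 0.4549 ≈ 61.9 mg/L

61.9 mg/L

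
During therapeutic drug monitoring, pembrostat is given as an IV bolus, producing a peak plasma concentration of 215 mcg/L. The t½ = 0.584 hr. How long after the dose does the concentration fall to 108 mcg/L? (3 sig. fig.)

k = ln 2 / 0.584 = 1.187 hr⁻¹
C(t) = C₀ e^(−kt)  ⇒  t = ln(C₀/C) / k
t = ln(215/108) / 1.187 = 0.6885 / 1.187 ≈ 0.580 hours

0.580 hours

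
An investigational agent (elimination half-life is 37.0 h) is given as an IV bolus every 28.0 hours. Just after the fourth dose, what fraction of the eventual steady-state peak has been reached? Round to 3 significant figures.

0.877

k = ln 2 / 37.0 = 0.01873 h⁻¹
f_n = 1 − e^(−nkτ) = 1 − e^(−4 × 0.01873 × 28.0) = 1 − e^(−2.098) = 1 − 0.1227 ≈ 0.877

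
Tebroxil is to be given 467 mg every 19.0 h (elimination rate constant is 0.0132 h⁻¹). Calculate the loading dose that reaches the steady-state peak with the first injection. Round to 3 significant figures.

2110 mg

Accumulation ratio R = 1 / (1 − e^(−kτ)) = 1 / (1 − e^(−0.01320×19.0)) = 1 / (1 − 0.7782) = 4.508
Loading dose = maintenance dose × R = 467 × 4.508 ≈ 2110 mg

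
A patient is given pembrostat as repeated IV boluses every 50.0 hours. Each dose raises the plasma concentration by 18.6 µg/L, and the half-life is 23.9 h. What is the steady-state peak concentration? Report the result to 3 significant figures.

24.3 µg/L

k = ln 2 / 23.9 = 0.02900 h⁻¹
Fraction remaining after one interval: e^(−kτ) = e^(−0.02900 × 50.0) = 0.2345
R = 1 / (1 − 0.2345) = 1.306
Css,max = 18.6 × 1.306 ≈ 24.3 µg/L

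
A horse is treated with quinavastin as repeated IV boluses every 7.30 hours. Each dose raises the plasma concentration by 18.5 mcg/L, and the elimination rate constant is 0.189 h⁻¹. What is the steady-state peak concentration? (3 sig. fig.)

24.7 mcg/L

Fraction remaining after one interval: e^(−kτ) = e^(−0.1890 × 7.30) = 0.2517
R = 1 / (1 − 0.2517) = 1.336
Css,max = 18.5 × 1.336 ≈ 24.7 mcg/L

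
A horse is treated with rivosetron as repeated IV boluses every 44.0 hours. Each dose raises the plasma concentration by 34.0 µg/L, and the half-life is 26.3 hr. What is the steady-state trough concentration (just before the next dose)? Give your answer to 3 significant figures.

k = ln 2 / 26.3 = 0.02636 hr⁻¹
Fraction remaining after one interval: e^(−kτ) = e^(−0.02636 × 44.0) = 0.3136
R = 1 / (1 − 0.3136) = 1.457
Css,max = 34.0 × 1.457 = 49.53 µg/L
Css,min = Css,max × e^(−kτ) = 49.53 × 0.3136 ≈ 15.5 µg/L

15.5 µg/L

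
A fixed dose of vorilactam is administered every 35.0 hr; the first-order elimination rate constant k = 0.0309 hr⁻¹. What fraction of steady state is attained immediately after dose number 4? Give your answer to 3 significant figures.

f_n = 1 − e^(−nkτ) = 1 − e^(−4 × 0.03090 × 35.0) = 1 − e^(−4.326) = 1 − 0.01322 ≈ 0.987

0.987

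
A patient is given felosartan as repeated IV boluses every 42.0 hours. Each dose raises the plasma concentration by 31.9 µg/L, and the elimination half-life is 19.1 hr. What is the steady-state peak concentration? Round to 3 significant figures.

k = ln 2 / 19.1 = 0.03629 hr⁻¹
Fraction remaining after one interval: e^(−kτ) = e^(−0.03629 × 42.0) = 0.2178
R = 1 / (1 − 0.2178) = 1.278
Css,max = 31.9 × 1.278 ≈ 40.8 µg/L

40.8 µg/L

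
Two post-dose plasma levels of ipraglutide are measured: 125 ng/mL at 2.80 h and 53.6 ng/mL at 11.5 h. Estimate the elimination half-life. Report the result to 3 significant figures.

k = ln(C₁/C₂) / (t₂ − t₁) = ln(125/53.6) / (11.5 − 2.80)
  = 0.8468 / 8.700 = 0.09733 h⁻¹
t½ = ln 2 / k = ln 2 / 0.09733 ≈ 7.12 hours

7.12 hours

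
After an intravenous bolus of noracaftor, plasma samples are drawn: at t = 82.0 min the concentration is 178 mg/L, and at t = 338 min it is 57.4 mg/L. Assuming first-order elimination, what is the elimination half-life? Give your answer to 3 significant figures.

k = ln(C₁/C₂) / (t₂ − t₁) = ln(178/57.4) / (338 − 82.0)
  = 1.132 / 256.0 = 0.004421 min⁻¹
t½ = ln 2 / k = ln 2 / 0.004421 ≈ 157 minutes

157 minutes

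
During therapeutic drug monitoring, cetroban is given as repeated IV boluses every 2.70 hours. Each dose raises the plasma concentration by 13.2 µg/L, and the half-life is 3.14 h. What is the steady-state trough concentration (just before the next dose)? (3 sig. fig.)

16.2 µg/L

k = ln 2 / 3.14 = 0.2207 h⁻¹
Fraction remaining after one interval: e^(−kτ) = e^(−0.2207 × 2.70) = 0.5510
R = 1 / (1 − 0.5510) = 2.227
Css,max = 13.2 × 2.227 = 29.40 µg/L
Css,min = Css,max × e^(−kτ) = 29.40 × 0.5510 ≈ 16.2 µg/L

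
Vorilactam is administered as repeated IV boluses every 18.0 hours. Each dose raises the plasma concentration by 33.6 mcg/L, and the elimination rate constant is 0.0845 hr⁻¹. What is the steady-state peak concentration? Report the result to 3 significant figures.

43.0 mcg/L

Fraction remaining after one interval: e^(−kτ) = e^(−0.08450 × 18.0) = 0.2185
R = 1 / (1 − 0.2185) = 1.280
Css,max = 33.6 × 1.280 ≈ 43.0 mcg/L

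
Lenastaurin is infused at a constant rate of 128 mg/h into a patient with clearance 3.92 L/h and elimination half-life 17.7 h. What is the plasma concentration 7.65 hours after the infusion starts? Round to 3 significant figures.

Css = rate / CL = 128 / 3.92 = 32.65 µg/mL
k = ln 2 / 17.7 = 0.03916 h⁻¹
C(t) = Css (1 − e^(−kt)) = 32.65 × (1 − e^(−0.2996)) = 32.65 × 0.2589 ≈ 8.45 µg/mL

8.45 µg/mL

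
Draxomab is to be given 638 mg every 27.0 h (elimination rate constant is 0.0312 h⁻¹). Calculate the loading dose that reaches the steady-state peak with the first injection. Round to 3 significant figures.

1120 mg

Accumulation ratio R = 1 / (1 − e^(−kτ)) = 1 / (1 − e^(−0.03120×27.0)) = 1 / (1 − 0.4307) = 1.756
Loading dose = maintenance dose × R = 638 × 1.756 ≈ 1120 mg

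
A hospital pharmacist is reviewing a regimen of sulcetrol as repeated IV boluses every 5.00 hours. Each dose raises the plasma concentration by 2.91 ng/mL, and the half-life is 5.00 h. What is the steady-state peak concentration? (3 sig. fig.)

k = ln 2 / 5.00 = 0.1386 h⁻¹
Fraction remaining after one interval: e^(−kτ) = e^(−0.1386 × 5.00) = 0.5000
R = 1 / (1 − 0.5000) = 2.000
Css,max = 2.91 × 2.000 ≈ 5.82 ng/mL

5.82 ng/mL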